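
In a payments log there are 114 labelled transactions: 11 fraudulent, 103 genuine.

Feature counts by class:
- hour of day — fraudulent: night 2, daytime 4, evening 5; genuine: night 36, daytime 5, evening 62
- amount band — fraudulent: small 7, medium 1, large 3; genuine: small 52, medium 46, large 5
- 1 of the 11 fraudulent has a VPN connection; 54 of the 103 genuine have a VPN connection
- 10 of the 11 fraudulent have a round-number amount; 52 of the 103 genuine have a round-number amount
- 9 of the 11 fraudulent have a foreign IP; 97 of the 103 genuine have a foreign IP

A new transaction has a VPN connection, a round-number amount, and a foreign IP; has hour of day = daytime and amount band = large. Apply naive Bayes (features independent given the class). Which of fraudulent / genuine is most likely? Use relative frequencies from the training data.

fraudulent: (11/114) × (4/11) × (3/11) × (1/11) × (10/11) × (9/11) ≈ 0.000647065
genuine: (103/114) × (5/103) × (5/103) × (54/103) × (52/103) × (97/103) ≈ 0.000530707
Highest score → fraudulent.

fraudulent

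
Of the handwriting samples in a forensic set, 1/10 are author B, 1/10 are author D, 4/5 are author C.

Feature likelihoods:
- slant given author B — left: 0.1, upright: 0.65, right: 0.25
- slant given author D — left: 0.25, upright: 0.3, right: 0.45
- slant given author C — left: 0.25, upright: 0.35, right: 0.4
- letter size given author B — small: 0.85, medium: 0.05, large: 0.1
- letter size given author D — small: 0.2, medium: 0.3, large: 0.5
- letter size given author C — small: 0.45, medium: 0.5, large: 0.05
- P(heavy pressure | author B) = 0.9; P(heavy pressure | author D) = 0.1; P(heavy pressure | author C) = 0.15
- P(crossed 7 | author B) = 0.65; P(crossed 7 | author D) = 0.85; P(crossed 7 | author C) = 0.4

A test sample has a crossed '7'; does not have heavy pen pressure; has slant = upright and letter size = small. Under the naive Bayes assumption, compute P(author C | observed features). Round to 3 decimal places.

0.840

author B: 0.1 × 0.65 × 0.85 × (1−0.9) × 0.65 = 0.00359125
author D: 0.1 × 0.3 × 0.2 × (1−0.1) × 0.85 = 0.00459
author C: 0.8 × 0.35 × 0.45 × (1−0.15) × 0.4 = 0.04284
P(author C | x) = 0.04284 / 0.05102125 ≈ 0.840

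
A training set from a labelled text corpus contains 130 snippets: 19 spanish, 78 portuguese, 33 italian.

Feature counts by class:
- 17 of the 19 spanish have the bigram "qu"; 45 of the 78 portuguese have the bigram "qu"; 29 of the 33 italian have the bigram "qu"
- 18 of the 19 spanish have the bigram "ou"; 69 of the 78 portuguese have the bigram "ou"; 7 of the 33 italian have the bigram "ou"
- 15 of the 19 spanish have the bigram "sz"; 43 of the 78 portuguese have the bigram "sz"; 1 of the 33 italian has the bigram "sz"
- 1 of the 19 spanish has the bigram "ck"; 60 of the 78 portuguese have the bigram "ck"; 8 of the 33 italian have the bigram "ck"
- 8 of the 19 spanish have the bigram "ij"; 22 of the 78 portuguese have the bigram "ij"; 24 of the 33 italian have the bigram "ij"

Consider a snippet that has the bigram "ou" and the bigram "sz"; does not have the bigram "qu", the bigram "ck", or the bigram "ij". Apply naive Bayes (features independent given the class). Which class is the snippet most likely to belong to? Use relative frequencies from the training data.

spanish: (19/130) × (2/19) × (18/19) × (15/19) × (18/19) × (11/19) ≈ 0.00631104
portuguese: (78/130) × (33/78) × (69/78) × (43/78) × (18/78) × (56/78) ≈ 0.0205102
italian: (33/130) × (4/33) × (7/33) × (1/33) × (25/33) × (9/33) ≈ 0.0000408641
Highest score → portuguese.

portuguese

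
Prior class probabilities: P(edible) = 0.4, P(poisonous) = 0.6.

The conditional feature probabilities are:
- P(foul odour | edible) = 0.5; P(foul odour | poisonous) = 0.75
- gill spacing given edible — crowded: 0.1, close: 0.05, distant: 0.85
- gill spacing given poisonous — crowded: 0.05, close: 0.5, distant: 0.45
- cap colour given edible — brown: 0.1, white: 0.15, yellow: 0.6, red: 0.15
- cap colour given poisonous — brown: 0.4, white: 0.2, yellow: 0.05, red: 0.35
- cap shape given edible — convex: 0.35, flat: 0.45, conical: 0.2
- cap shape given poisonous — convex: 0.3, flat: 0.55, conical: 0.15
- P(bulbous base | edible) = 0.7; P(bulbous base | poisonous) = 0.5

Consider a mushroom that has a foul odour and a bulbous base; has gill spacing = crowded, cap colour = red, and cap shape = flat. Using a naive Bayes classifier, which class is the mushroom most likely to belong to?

poisonous

edible: 0.4 × 0.5 × 0.1 × 0.15 × 0.45 × 0.7 = 0.000945
poisonous: 0.6 × 0.75 × 0.05 × 0.35 × 0.55 × 0.5 = 0.002165625
Highest score → poisonous.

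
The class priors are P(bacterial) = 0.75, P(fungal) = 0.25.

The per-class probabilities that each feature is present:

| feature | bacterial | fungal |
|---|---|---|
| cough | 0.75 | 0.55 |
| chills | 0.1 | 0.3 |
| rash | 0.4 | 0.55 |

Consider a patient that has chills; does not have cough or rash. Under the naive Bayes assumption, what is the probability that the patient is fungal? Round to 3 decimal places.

bacterial: 0.75 × (1−0.75) × 0.1 × (1−0.4) = 0.01125
fungal: 0.25 × (1−0.55) × 0.3 × (1−0.55) = 0.0151875
P(fungal | x) = 0.0151875 / 0.0264375 ≈ 0.574

0.574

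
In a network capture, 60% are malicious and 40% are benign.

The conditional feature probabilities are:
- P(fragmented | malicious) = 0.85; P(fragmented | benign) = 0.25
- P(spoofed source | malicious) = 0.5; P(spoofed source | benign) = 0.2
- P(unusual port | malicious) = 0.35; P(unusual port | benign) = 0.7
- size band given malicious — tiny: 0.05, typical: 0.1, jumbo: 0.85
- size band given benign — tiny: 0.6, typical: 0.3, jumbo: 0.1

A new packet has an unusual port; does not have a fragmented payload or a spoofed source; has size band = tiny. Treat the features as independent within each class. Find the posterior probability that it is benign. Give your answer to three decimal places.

malicious: 0.6 × (1−0.85) × (1−0.5) × 0.35 × 0.05 = 0.0007875
benign: 0.4 × (1−0.25) × (1−0.2) × 0.7 × 0.6 = 0.1008
P(benign | x) = 0.1008 / 0.1015875 ≈ 0.992

0.992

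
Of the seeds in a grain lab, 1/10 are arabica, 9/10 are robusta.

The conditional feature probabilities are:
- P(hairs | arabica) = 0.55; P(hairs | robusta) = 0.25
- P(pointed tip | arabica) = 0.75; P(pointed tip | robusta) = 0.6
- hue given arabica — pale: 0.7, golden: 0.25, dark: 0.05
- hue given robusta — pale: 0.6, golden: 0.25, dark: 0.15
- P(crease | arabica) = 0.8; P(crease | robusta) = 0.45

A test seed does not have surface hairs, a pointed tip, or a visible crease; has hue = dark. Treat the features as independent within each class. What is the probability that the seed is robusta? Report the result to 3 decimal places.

0.995

arabica: 0.1 × (1−0.55) × (1−0.75) × 0.05 × (1−0.8) = 0.0001125
robusta: 0.9 × (1−0.25) × (1−0.6) × 0.15 × (1−0.45) = 0.022275
P(robusta | x) = 0.022275 / 0.0223875 ≈ 0.995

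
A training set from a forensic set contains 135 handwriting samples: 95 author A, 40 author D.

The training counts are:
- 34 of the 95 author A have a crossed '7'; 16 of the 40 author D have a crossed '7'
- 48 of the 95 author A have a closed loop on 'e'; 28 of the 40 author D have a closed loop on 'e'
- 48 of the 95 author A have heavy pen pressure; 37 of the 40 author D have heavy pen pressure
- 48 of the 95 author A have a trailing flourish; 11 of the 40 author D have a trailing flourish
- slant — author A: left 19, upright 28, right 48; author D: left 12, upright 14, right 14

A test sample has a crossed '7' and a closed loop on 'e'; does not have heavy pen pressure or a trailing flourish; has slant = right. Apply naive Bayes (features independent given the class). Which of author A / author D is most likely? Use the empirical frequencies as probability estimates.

author A

author A: (95/135) × (34/95) × (48/95) × (47/95) × (47/95) × (48/95) ≈ 0.0157373
author D: (40/135) × (16/40) × (28/40) × (3/40) × (29/40) × (14/40) ≈ 0.00157889
Highest score → author A.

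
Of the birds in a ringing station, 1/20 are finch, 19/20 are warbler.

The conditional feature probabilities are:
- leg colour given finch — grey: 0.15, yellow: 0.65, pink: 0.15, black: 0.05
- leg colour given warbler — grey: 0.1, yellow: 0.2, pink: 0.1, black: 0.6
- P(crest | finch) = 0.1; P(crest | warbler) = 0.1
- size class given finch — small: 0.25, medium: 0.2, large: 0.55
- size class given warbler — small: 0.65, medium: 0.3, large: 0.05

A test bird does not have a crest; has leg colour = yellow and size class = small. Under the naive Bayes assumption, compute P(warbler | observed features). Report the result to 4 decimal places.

0.9383

finch: 0.05 × 0.65 × (1−0.1) × 0.25 = 0.0073125
warbler: 0.95 × 0.2 × (1−0.1) × 0.65 = 0.11115
P(warbler | x) = 0.11115 / 0.1184625 ≈ 0.9383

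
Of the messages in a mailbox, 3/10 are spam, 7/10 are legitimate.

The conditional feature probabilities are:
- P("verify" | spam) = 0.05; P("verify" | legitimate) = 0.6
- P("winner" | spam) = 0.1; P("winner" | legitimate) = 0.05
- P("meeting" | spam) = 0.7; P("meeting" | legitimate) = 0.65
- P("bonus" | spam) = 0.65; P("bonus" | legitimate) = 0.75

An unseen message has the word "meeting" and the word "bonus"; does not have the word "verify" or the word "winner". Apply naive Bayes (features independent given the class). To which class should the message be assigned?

legitimate

spam: 0.3 × (1−0.05) × (1−0.1) × 0.7 × 0.65 = 0.1167075
legitimate: 0.7 × (1−0.6) × (1−0.05) × 0.65 × 0.75 = 0.129675
Highest score → legitimate.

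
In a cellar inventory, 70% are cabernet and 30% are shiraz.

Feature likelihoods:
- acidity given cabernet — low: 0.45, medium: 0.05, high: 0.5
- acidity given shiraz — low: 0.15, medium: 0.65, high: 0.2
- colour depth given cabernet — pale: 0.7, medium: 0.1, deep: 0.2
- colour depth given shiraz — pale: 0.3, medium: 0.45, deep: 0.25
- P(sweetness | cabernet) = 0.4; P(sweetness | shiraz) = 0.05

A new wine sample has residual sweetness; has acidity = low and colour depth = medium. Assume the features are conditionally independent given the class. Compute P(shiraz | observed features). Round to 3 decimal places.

cabernet: 0.7 × 0.45 × 0.1 × 0.4 = 0.0126
shiraz: 0.3 × 0.15 × 0.45 × 0.05 = 0.0010125
P(shiraz | x) = 0.0010125 / 0.0136125 ≈ 0.074

0.074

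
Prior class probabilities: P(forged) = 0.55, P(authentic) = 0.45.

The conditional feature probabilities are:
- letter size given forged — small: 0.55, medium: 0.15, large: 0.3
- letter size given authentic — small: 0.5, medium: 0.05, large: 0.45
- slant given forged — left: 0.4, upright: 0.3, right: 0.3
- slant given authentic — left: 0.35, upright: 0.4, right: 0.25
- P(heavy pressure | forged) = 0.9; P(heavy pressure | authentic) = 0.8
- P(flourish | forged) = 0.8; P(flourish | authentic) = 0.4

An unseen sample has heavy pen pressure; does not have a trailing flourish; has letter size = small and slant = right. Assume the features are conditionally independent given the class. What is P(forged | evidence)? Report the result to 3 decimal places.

forged: 0.55 × 0.55 × 0.3 × 0.9 × (1−0.8) = 0.016335
authentic: 0.45 × 0.5 × 0.25 × 0.8 × (1−0.4) = 0.027
P(forged | x) = 0.016335 / 0.043335 ≈ 0.377

0.377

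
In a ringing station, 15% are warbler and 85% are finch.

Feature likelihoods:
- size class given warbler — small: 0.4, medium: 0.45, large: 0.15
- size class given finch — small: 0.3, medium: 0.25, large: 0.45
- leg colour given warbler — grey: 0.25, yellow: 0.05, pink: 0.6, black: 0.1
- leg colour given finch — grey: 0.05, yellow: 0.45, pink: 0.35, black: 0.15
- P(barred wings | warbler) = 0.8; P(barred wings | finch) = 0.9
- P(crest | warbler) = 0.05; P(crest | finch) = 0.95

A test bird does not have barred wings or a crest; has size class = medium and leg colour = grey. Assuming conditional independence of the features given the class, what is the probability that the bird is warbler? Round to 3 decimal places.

warbler: 0.15 × 0.45 × 0.25 × (1−0.8) × (1−0.05) = 0.00320625
finch: 0.85 × 0.25 × 0.05 × (1−0.9) × (1−0.95) = 0.000053125
P(warbler | x) = 0.00320625 / 0.003259375 ≈ 0.984

0.984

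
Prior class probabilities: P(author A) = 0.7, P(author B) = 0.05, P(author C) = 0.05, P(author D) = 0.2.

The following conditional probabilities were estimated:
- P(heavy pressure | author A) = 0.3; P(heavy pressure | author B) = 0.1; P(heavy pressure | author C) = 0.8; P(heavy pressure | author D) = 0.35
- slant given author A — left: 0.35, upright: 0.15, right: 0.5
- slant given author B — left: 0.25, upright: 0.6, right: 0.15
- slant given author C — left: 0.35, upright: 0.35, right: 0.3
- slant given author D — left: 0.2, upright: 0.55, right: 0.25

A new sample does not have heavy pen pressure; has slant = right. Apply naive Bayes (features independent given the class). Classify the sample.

author A

author A: 0.7 × (1−0.3) × 0.5 = 0.245
author B: 0.05 × (1−0.1) × 0.15 = 0.00675
author C: 0.05 × (1−0.8) × 0.3 = 0.003
author D: 0.2 × (1−0.35) × 0.25 = 0.0325
Highest score → author A.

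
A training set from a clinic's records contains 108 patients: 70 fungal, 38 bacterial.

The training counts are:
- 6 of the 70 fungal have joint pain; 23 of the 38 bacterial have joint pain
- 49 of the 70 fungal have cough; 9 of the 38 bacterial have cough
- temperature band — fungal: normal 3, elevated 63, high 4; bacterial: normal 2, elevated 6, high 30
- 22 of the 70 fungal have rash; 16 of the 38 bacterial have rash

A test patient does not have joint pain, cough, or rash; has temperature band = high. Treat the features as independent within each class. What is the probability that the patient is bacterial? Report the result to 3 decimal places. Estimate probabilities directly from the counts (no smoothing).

0.874

fungal: (70/108) × (64/70) × (21/70) × (4/70) × (48/70) ≈ 0.00696599
bacterial: (38/108) × (15/38) × (29/38) × (30/38) × (22/38) ≈ 0.0484461
P(bacterial | x) = 0.0484461 / 0.05541209 ≈ 0.874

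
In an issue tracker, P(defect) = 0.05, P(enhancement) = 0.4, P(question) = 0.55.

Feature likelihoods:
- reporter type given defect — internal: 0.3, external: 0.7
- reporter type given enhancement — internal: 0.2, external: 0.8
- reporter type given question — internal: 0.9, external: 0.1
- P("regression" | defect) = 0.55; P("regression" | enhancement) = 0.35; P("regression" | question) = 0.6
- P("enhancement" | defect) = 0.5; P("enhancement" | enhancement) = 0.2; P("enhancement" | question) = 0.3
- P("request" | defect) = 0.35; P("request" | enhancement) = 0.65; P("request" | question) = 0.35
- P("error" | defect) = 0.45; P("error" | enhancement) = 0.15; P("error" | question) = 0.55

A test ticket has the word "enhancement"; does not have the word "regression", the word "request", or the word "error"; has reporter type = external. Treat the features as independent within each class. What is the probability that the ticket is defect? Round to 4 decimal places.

0.1644

defect: 0.05 × 0.7 × (1−0.55) × 0.5 × (1−0.35) × (1−0.45) = 0.0028153125
enhancement: 0.4 × 0.8 × (1−0.35) × 0.2 × (1−0.65) × (1−0.15) = 0.012376
question: 0.55 × 0.1 × (1−0.6) × 0.3 × (1−0.35) × (1−0.55) = 0.0019305
P(defect | x) = 0.0028153125 / 0.0171218125 ≈ 0.1644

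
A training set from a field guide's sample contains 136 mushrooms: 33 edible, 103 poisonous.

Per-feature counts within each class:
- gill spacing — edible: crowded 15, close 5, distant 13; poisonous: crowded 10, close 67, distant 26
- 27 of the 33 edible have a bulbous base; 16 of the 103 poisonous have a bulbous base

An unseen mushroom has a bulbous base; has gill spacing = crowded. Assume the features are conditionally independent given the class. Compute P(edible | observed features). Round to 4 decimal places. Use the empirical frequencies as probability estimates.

edible: (33/136) × (15/33) × (27/33) ≈ 0.0902406
poisonous: (103/136) × (10/103) × (16/103) ≈ 0.011422
P(edible | x) = 0.0902406 / 0.1016626 ≈ 0.8876

0.8876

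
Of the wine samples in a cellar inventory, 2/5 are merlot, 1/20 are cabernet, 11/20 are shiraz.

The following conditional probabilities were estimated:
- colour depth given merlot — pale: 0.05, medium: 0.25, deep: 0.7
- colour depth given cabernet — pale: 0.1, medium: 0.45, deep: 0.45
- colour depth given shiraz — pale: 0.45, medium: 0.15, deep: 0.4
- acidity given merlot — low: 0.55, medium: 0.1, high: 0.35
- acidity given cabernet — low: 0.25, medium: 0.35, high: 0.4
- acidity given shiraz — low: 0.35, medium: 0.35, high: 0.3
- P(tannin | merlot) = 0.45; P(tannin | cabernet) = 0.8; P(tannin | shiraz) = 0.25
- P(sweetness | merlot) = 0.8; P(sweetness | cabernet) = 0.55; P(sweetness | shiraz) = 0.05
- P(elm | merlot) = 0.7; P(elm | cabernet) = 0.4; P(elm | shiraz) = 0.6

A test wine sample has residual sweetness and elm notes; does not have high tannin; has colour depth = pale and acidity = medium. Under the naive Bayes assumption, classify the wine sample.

merlot: 0.4 × 0.05 × 0.1 × (1−0.45) × 0.8 × 0.7 = 0.000616
cabernet: 0.05 × 0.1 × 0.35 × (1−0.8) × 0.55 × 0.4 = 0.000077
shiraz: 0.55 × 0.45 × 0.35 × (1−0.25) × 0.05 × 0.6 = 0.0019490625
Highest score → shiraz.

shiraz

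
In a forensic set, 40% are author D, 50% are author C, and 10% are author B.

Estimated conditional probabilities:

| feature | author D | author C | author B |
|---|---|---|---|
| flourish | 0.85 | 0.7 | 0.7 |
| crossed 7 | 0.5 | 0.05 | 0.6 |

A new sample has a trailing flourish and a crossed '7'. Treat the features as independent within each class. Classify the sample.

author D

author D: 0.4 × 0.85 × 0.5 = 0.17
author C: 0.5 × 0.7 × 0.05 = 0.0175
author B: 0.1 × 0.7 × 0.6 = 0.042
Highest score → author D.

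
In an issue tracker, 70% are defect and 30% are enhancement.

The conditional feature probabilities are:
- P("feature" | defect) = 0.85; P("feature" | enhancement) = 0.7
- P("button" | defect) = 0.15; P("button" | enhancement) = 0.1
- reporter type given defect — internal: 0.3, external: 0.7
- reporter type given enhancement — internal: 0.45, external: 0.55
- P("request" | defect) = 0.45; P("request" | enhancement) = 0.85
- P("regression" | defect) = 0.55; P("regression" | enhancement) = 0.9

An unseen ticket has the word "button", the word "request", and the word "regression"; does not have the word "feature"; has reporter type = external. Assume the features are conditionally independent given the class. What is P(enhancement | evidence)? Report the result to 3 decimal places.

0.581

defect: 0.7 × (1−0.85) × 0.15 × 0.7 × 0.45 × 0.55 = 0.0027286875
enhancement: 0.3 × (1−0.7) × 0.1 × 0.55 × 0.85 × 0.9 = 0.00378675
P(enhancement | x) = 0.00378675 / 0.0065154375 ≈ 0.581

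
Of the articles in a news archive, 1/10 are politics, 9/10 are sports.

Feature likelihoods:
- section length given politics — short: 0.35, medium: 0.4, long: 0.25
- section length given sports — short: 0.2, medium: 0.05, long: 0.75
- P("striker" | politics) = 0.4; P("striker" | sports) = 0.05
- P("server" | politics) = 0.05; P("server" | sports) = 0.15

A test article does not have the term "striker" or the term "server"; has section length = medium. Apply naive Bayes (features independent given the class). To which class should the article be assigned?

politics: 0.1 × 0.4 × (1−0.4) × (1−0.05) = 0.0228
sports: 0.9 × 0.05 × (1−0.05) × (1−0.15) = 0.0363375
Highest score → sports.

sports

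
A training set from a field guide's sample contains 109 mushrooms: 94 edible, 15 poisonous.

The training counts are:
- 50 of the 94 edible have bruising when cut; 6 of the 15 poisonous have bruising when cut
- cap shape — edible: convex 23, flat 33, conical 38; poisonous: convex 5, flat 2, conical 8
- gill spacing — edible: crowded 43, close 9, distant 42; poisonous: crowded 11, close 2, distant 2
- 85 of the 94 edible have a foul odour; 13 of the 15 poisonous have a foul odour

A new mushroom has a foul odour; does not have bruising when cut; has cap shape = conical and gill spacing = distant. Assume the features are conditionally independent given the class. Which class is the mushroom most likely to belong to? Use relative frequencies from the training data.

edible

edible: (94/109) × (44/94) × (38/94) × (42/94) × (85/94) ≈ 0.0659317
poisonous: (15/109) × (9/15) × (8/15) × (2/15) × (13/15) ≈ 0.00508869
Highest score → edible.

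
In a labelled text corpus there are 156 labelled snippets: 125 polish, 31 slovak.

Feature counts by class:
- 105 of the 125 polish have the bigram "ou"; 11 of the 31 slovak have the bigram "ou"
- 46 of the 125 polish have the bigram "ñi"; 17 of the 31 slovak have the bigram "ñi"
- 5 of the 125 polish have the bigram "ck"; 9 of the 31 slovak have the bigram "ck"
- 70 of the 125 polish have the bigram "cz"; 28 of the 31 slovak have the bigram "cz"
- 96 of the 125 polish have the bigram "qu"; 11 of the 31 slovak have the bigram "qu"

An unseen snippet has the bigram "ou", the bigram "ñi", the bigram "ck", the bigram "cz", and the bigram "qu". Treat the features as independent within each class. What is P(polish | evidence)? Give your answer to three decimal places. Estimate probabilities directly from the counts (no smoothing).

0.542

polish: (125/156) × (105/125) × (46/125) × (5/125) × (70/125) × (96/125) ≈ 0.0042611
slovak: (31/156) × (11/31) × (17/31) × (9/31) × (28/31) × (11/31) ≈ 0.00359802
P(polish | x) = 0.0042611 / 0.00785912 ≈ 0.542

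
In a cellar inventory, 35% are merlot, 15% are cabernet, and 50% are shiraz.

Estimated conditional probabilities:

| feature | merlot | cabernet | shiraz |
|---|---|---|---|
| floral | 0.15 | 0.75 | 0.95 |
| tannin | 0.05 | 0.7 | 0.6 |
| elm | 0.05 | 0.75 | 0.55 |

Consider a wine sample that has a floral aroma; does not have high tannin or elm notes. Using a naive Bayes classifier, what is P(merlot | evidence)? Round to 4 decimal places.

0.3353

merlot: 0.35 × 0.15 × (1−0.05) × (1−0.05) = 0.04738125
cabernet: 0.15 × 0.75 × (1−0.7) × (1−0.75) = 0.0084375
shiraz: 0.5 × 0.95 × (1−0.6) × (1−0.55) = 0.0855
P(merlot | x) = 0.04738125 / 0.14131875 ≈ 0.3353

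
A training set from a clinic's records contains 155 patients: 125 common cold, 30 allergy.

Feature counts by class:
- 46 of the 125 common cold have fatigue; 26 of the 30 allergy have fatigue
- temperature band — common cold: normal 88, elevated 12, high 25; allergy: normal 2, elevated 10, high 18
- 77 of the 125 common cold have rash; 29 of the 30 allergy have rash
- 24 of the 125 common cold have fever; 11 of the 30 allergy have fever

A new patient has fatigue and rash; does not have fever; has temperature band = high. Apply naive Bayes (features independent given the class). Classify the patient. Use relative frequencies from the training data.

allergy

common cold: (125/155) × (46/125) × (25/125) × (77/125) × (101/125) ≈ 0.0295426
allergy: (30/155) × (26/30) × (18/30) × (29/30) × (19/30) ≈ 0.0616172
Highest score → allergy.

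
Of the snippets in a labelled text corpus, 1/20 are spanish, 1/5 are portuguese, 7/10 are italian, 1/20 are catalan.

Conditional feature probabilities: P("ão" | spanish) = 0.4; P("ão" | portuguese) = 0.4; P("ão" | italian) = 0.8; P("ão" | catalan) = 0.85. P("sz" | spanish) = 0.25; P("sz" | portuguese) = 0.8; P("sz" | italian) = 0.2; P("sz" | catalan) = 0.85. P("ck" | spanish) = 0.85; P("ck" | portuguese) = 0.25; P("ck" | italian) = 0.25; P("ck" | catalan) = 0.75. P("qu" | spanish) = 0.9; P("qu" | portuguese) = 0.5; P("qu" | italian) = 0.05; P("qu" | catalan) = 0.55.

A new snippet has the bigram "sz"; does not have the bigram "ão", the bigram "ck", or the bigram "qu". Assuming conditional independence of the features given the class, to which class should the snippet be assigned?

portuguese

spanish: 0.05 × (1−0.4) × 0.25 × (1−0.85) × (1−0.9) = 0.0001125
portuguese: 0.2 × (1−0.4) × 0.8 × (1−0.25) × (1−0.5) = 0.036
italian: 0.7 × (1−0.8) × 0.2 × (1−0.25) × (1−0.05) = 0.01995
catalan: 0.05 × (1−0.85) × 0.85 × (1−0.75) × (1−0.55) = 0.0007171875
Highest score → portuguese.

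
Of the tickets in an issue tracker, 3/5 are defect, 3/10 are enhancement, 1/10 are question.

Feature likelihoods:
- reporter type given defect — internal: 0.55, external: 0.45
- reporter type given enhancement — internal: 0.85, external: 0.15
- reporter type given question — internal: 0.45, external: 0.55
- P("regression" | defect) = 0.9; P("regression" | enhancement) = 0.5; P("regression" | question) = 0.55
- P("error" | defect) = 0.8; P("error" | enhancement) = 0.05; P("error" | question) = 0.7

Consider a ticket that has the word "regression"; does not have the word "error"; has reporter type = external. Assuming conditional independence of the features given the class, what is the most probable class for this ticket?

defect: 0.6 × 0.45 × 0.9 × (1−0.8) = 0.0486
enhancement: 0.3 × 0.15 × 0.5 × (1−0.05) = 0.021375
question: 0.1 × 0.55 × 0.55 × (1−0.7) = 0.009075
Highest score → defect.

defect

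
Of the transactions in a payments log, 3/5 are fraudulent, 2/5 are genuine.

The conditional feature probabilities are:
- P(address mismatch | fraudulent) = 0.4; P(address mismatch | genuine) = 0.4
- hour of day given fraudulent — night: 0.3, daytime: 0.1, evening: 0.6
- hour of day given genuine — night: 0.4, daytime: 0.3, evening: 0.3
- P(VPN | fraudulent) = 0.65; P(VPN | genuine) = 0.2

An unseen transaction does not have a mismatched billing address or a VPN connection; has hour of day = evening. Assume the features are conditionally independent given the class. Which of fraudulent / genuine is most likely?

fraudulent

fraudulent: 0.6 × (1−0.4) × 0.6 × (1−0.65) = 0.0756
genuine: 0.4 × (1−0.4) × 0.3 × (1−0.2) = 0.0576
Highest score → fraudulent.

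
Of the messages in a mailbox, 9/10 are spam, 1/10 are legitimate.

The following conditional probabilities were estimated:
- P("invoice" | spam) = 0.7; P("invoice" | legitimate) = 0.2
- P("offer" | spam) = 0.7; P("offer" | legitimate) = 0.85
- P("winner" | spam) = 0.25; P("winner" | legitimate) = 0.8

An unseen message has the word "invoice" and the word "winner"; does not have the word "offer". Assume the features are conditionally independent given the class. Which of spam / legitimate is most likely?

spam

spam: 0.9 × 0.7 × (1−0.7) × 0.25 = 0.04725
legitimate: 0.1 × 0.2 × (1−0.85) × 0.8 = 0.0024
Highest score → spam.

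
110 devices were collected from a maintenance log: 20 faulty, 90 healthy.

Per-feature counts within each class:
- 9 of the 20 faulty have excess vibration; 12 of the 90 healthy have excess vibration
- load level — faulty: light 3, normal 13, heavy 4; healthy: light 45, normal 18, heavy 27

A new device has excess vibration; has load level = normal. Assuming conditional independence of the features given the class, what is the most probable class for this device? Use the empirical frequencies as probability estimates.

faulty

faulty: (20/110) × (9/20) × (13/20) ≈ 0.0531818
healthy: (90/110) × (12/90) × (18/90) ≈ 0.0218182
Highest score → faulty.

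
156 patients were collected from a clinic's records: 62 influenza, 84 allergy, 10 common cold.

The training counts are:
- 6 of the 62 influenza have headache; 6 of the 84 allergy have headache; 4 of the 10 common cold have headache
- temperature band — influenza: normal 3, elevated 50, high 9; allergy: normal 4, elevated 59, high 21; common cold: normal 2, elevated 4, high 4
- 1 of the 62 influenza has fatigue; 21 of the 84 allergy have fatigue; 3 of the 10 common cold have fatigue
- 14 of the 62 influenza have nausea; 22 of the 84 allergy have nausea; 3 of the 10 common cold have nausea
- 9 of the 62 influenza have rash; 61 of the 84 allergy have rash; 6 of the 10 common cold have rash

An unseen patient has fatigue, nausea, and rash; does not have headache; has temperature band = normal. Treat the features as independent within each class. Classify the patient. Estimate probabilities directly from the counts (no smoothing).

influenza: (62/156) × (56/62) × (3/62) × (1/62) × (14/62) × (9/62) ≈ 0.00000918308
allergy: (84/156) × (78/84) × (4/84) × (21/84) × (22/84) × (61/84) ≈ 0.0011321
common cold: (10/156) × (6/10) × (2/10) × (3/10) × (3/10) × (6/10) ≈ 0.000415385
Highest score → allergy.

allergy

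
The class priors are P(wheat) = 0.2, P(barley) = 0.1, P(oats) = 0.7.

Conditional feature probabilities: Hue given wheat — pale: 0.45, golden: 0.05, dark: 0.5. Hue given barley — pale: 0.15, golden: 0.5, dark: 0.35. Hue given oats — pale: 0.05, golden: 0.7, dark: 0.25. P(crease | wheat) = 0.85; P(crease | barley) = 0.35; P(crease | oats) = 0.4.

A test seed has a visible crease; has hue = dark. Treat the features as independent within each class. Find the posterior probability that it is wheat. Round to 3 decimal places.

wheat: 0.2 × 0.5 × 0.85 = 0.085
barley: 0.1 × 0.35 × 0.35 = 0.01225
oats: 0.7 × 0.25 × 0.4 = 0.07
P(wheat | x) = 0.085 / 0.16725 ≈ 0.508

0.508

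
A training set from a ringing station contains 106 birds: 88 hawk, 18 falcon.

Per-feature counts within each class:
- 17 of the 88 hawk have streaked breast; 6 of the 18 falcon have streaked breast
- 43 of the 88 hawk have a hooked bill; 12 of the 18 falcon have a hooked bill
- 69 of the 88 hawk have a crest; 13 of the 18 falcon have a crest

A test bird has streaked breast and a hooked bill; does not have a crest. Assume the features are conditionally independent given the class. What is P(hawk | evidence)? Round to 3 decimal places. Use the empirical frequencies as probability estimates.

hawk: (88/106) × (17/88) × (43/88) × (19/88) ≈ 0.01692
falcon: (18/106) × (6/18) × (12/18) × (5/18) ≈ 0.0104822
P(hawk | x) = 0.01692 / 0.0274022 ≈ 0.617

0.617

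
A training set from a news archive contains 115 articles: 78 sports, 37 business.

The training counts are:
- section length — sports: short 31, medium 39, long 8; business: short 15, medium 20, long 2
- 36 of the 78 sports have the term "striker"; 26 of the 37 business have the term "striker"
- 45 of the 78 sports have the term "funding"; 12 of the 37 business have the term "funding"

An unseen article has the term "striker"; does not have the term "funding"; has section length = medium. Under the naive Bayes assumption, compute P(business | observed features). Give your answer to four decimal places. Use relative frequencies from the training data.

sports: (78/115) × (39/78) × (36/78) × (33/78) ≈ 0.0662207
business: (37/115) × (20/37) × (26/37) × (25/37) ≈ 0.0825738
P(business | x) = 0.0825738 / 0.1487945 ≈ 0.5550

0.5550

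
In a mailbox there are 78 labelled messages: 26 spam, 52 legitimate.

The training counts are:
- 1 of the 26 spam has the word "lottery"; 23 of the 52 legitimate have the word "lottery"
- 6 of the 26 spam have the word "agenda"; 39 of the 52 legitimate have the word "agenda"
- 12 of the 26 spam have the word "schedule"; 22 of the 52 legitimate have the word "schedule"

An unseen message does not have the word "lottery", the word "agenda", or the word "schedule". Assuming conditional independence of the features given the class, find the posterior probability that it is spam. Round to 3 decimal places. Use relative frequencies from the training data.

0.712

spam: (26/78) × (25/26) × (20/26) × (14/26) ≈ 0.132757
legitimate: (52/78) × (29/52) × (13/52) × (30/52) ≈ 0.0536243
P(spam | x) = 0.132757 / 0.1863813 ≈ 0.712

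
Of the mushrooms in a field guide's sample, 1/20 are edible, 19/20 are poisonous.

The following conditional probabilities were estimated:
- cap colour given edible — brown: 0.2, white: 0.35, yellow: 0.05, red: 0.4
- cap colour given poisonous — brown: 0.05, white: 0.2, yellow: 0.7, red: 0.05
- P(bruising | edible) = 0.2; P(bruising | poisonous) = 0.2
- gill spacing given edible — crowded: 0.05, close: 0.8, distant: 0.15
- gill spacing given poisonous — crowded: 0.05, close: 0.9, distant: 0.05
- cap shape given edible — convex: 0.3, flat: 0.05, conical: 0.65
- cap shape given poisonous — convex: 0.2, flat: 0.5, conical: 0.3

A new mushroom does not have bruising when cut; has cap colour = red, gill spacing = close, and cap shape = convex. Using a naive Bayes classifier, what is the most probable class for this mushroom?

poisonous

edible: 0.05 × 0.4 × (1−0.2) × 0.8 × 0.3 = 0.00384
poisonous: 0.95 × 0.05 × (1−0.2) × 0.9 × 0.2 = 0.00684
Highest score → poisonous.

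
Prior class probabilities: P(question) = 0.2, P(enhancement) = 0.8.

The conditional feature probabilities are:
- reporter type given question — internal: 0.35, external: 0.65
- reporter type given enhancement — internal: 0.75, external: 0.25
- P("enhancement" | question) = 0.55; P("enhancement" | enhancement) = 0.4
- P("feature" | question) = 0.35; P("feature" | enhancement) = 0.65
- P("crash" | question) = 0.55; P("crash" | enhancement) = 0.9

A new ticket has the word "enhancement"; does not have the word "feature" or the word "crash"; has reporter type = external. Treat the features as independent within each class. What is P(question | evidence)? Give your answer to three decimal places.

question: 0.2 × 0.65 × 0.55 × (1−0.35) × (1−0.55) = 0.02091375
enhancement: 0.8 × 0.25 × 0.4 × (1−0.65) × (1−0.9) = 0.0028
P(question | x) = 0.02091375 / 0.02371375 ≈ 0.882

0.882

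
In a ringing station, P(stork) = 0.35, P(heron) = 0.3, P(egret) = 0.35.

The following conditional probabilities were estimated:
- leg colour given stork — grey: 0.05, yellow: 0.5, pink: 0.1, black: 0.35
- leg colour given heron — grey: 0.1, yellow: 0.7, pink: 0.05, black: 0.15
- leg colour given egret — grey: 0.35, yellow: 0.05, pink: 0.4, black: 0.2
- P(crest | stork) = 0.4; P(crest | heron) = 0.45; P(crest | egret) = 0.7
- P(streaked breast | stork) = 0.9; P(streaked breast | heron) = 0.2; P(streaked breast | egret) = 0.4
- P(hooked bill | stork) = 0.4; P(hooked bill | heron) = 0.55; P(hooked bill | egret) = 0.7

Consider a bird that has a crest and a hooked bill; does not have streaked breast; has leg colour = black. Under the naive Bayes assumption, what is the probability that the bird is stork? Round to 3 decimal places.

stork: 0.35 × 0.35 × 0.4 × (1−0.9) × 0.4 = 0.00196
heron: 0.3 × 0.15 × 0.45 × (1−0.2) × 0.55 = 0.00891
egret: 0.35 × 0.2 × 0.7 × (1−0.4) × 0.7 = 0.02058
P(stork | x) = 0.00196 / 0.03145 ≈ 0.062

0.062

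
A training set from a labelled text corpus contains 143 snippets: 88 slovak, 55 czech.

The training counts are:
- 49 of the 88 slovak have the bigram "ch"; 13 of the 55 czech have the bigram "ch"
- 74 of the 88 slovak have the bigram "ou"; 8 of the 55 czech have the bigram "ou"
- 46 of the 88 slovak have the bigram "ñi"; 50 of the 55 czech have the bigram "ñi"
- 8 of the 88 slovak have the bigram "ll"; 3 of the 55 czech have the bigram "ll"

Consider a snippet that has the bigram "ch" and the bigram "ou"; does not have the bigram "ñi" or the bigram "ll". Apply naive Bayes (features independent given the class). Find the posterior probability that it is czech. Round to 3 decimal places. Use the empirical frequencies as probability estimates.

slovak: (88/143) × (49/88) × (74/88) × (42/88) × (80/88) ≈ 0.125021
czech: (55/143) × (13/55) × (8/55) × (5/55) × (52/55) ≈ 0.00113653
P(czech | x) = 0.00113653 / 0.12615753 ≈ 0.009

0.009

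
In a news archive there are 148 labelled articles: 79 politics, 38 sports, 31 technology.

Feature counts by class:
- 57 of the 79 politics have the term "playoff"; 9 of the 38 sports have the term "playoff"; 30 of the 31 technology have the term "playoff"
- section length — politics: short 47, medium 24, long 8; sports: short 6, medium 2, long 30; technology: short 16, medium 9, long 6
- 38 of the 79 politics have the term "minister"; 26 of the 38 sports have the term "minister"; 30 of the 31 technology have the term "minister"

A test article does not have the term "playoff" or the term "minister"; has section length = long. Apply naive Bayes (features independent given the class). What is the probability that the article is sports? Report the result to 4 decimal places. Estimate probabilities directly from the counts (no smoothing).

politics: (79/148) × (22/79) × (8/79) × (41/79) ≈ 0.00781233
sports: (38/148) × (29/38) × (30/38) × (12/38) ≈ 0.0488508
technology: (31/148) × (1/31) × (6/31) × (1/31) ≈ 0.0000421858
P(sports | x) = 0.0488508 / 0.0567053158 ≈ 0.8615

0.8615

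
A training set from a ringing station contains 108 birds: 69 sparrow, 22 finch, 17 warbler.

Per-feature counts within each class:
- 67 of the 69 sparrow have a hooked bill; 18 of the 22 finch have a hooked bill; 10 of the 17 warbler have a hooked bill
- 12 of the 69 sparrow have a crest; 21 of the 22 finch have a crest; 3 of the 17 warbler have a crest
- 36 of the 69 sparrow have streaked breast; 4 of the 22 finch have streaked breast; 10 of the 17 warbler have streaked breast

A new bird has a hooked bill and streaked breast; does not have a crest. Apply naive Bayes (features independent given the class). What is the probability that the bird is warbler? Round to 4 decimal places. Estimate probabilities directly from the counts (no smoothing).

0.1430

sparrow: (69/108) × (67/69) × (57/69) × (36/69) ≈ 0.267381
finch: (22/108) × (18/22) × (1/22) × (4/22) ≈ 0.00137741
warbler: (17/108) × (10/17) × (14/17) × (10/17) ≈ 0.0448545
P(warbler | x) = 0.0448545 / 0.31361291 ≈ 0.1430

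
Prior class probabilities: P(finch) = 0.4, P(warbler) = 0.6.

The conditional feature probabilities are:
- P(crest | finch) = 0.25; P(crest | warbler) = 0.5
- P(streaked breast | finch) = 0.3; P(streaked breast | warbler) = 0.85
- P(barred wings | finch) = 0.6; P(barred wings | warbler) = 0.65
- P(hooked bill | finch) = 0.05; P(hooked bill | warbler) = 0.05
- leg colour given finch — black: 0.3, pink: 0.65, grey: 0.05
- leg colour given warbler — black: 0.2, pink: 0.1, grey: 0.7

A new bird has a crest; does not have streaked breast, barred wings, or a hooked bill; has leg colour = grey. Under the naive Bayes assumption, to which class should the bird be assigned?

finch: 0.4 × 0.25 × (1−0.3) × (1−0.6) × (1−0.05) × 0.05 = 0.00133
warbler: 0.6 × 0.5 × (1−0.85) × (1−0.65) × (1−0.05) × 0.7 = 0.01047375
Highest score → warbler.

warbler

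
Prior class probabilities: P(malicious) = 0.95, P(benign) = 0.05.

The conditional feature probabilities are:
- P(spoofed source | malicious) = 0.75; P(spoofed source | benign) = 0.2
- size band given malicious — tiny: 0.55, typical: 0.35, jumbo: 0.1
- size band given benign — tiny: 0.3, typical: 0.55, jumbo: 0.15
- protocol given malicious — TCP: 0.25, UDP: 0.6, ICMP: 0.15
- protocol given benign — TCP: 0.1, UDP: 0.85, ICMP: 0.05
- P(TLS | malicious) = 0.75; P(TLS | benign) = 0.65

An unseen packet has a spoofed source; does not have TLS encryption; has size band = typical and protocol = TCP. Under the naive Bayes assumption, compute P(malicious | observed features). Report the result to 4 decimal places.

0.9878

malicious: 0.95 × 0.75 × 0.35 × 0.25 × (1−0.75) = 0.0155859375
benign: 0.05 × 0.2 × 0.55 × 0.1 × (1−0.65) = 0.0001925
P(malicious | x) = 0.0155859375 / 0.0157784375 ≈ 0.9878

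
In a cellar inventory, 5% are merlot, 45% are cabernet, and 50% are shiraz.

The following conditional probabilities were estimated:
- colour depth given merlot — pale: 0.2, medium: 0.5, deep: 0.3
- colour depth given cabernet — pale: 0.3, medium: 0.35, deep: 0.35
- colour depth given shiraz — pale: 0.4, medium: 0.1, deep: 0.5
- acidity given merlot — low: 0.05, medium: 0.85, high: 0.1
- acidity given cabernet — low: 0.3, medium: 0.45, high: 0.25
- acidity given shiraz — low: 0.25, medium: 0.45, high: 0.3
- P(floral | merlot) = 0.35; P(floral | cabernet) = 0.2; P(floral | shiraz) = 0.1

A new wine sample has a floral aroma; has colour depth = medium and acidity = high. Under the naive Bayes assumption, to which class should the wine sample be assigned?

merlot: 0.05 × 0.5 × 0.1 × 0.35 = 0.000875
cabernet: 0.45 × 0.35 × 0.25 × 0.2 = 0.007875
shiraz: 0.5 × 0.1 × 0.3 × 0.1 = 0.0015
Highest score → cabernet.

cabernet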